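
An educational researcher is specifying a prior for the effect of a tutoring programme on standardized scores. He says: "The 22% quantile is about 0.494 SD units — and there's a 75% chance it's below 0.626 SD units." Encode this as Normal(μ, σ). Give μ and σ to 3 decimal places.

The p-quantile of Normal(μ,σ) is μ + z_p·σ, with z_{0.22} = -0.7722 and z_{0.75} = 0.6745.
Eliminate σ: μ = (z₂·x₁ − z₁·x₂)/(z₂ − z₁) = (0.6745·0.494 − (-0.7722)·0.626)/1.447 = 0.564.
Then σ = (x₂ − x₁)/(z₂ − z₁) = (0.626 − 0.494)/1.447 = 0.091.

μ = 0.564, σ = 0.091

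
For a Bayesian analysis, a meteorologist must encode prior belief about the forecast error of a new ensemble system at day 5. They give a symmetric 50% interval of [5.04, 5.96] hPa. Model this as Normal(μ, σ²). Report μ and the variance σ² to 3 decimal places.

A symmetric 50% interval runs μ ± z·σ with z = 0.6745.
Half-width = 0.46, so σ = 0.46/0.6745 = 0.6820 and σ² = 0.465.
μ is the interval midpoint, 5.500.

μ = 5.500, σ² = 0.465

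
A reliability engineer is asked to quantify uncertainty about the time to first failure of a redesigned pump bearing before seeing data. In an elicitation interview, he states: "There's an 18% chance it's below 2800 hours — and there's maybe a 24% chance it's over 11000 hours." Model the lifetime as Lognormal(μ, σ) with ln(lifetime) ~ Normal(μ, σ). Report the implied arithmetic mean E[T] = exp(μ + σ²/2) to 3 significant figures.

If T ~ Lognormal(μ,σ) then ln T ~ Normal(μ,σ), so the p-quantile of ln T is μ + z_p·σ.
ln(2800) = 7.937 and ln(11000) = 9.306; z_{0.18} = -0.9154, z_{0.76} = 0.7063.
σ = (9.306 − 7.937)/(0.7063 − (-0.9154)) = 0.844.
μ = 7.937 − (-0.9154)·0.844 = 8.710.
E[T] = exp(μ + σ²/2) = exp(8.710 + 0.3560) = 8650 hours.

E[T] ≈ 8650 hours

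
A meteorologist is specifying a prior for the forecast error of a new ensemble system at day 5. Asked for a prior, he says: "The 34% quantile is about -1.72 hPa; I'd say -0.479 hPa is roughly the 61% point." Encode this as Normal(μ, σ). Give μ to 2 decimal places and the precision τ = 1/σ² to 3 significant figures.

μ = -0.98, τ = 0.311

The p-quantile of Normal(μ,σ) is μ + z_p·σ, with z_{0.34} = -0.4125 and z_{0.61} = 0.2793.
Eliminate σ: μ = (z₂·x₁ − z₁·x₂)/(z₂ − z₁) = (0.2793·-1.72 − (-0.4125)·-0.479)/0.6918 = -0.98.
Then σ = (x₂ − x₁)/(z₂ − z₁) = (-0.479 − -1.72)/0.6918 = 1.79.
Precision τ = 1/σ² = 1/1.794² = 0.311.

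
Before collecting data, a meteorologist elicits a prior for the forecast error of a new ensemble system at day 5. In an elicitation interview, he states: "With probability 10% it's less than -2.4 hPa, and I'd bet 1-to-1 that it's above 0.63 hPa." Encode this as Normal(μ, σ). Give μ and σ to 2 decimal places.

μ = 0.63, σ = 2.36

For Normal(μ,σ), the p-quantile is μ + z_p·σ. Here z_{0.1} = -1.282, z_{0.5} = 0.
So -2.4 = μ − 1.282σ and 0.63 = μ + 0σ.
Subtracting: σ = (0.63 − -2.4)/(0 − (-1.282)) = 2.36.
Then μ = -2.4 − (-1.282)·2.36 = 0.63.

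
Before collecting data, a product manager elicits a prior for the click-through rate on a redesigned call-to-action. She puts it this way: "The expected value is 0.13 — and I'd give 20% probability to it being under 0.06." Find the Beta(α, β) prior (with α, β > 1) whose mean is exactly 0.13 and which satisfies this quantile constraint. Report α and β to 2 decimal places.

With mean 0.13 fixed, write α = 0.13s, β = 0.87s where s = α+β.
Need P(θ < 0.06) = 0.2 under Beta(0.13s, 0.87s). Normal approximation: (q−m)/√(m(1−m)/s) ≈ z_{0.2} = -0.842, so s ≈ 0.13·0.87·(-0.842)²/(0.06−0.13)² = 16.3.
At s = 16.3: P(θ<0.06) ≈ 0.202. Adjusting to match 0.2 gives s ≈ 16.50.
So α = 0.13·16.50 ≈ 2.14, β = 0.87·16.50 ≈ 14.35.

α ≈ 2.14, β ≈ 14.35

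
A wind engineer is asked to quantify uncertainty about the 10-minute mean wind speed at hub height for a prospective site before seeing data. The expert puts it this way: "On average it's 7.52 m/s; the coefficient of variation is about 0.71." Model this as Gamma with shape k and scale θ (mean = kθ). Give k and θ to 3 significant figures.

k ≈ 1.98, θ ≈ 3.79

For Gamma(k, scale θ): mean = kθ, variance = kθ², so CV = 1/√k.
CV = 0.71, hence k = 1/CV² = 1.98.
Then θ = mean/k = 7.52/1.98 = 3.79.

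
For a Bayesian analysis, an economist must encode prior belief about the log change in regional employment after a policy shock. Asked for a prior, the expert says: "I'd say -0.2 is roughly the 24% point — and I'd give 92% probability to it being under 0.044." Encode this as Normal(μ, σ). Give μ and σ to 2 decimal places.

The p-quantile of Normal(μ,σ) is μ + z_p·σ, with z_{0.24} = -0.7063 and z_{0.92} = 1.405.
Eliminate σ: μ = (z₂·x₁ − z₁·x₂)/(z₂ − z₁) = (1.405·-0.2 − (-0.7063)·0.044)/2.111 = -0.12.
Then σ = (x₂ − x₁)/(z₂ − z₁) = (0.044 − -0.2)/2.111 = 0.12.

μ = -0.12, σ = 0.12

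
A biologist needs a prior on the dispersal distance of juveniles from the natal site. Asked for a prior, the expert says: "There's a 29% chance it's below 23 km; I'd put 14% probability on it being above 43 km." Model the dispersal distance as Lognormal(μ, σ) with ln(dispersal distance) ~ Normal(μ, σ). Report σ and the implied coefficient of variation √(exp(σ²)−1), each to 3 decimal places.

If T ~ Lognormal(μ,σ) then ln T ~ Normal(μ,σ), so the p-quantile of ln T is μ + z_p·σ.
ln(23) = 3.135 and ln(43) = 3.761; z_{0.29} = -0.5534, z_{0.86} = 1.08.
σ = (3.761 − 3.135)/(1.08 − (-0.5534)) = 0.383.
μ = 3.135 − (-0.5534)·0.383 = 3.347.
CV = √(exp(σ²)−1) = √(exp(0.1467)−1) = 0.397.

σ ≈ 0.383, CV ≈ 0.397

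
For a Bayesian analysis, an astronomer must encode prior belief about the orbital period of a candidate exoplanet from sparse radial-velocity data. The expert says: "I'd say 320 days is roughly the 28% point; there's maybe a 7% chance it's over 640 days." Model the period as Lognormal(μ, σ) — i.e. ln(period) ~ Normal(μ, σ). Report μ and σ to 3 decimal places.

μ ≈ 5.965, σ ≈ 0.337

If T ~ Lognormal(μ,σ) then ln T ~ Normal(μ,σ), so the p-quantile of ln T is μ + z_p·σ.
ln(320) = 5.768 and ln(640) = 6.461; z_{0.28} = -0.5828, z_{0.93} = 1.476.
σ = (6.461 − 5.768)/(1.476 − (-0.5828)) = 0.337.
μ = 5.768 − (-0.5828)·0.337 = 5.965.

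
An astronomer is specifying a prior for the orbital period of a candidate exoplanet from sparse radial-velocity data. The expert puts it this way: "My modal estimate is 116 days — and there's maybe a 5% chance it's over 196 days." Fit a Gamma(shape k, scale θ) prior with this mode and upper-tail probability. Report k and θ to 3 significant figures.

k ≈ 11.1, θ ≈ 11.4

Gamma(k,θ) with k>1 has mode (k−1)θ, so θ = 116/(k−1).
Need P(X < 196) = 0.95 with θ tied to k this way. Start at k = 2, θ = 116: P(X<196) ≈ 0.504.
Too low — raise k to concentrate. Iterating converges to k ≈ 11.1.
Then θ = 116/(11.1−1) ≈ 11.4.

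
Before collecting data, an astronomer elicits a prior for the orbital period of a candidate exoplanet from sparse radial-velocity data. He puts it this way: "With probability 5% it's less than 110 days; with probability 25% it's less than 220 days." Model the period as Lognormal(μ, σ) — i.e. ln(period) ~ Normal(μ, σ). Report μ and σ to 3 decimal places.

μ ≈ 5.875, σ ≈ 0.714

If T ~ Lognormal(μ,σ) then ln T ~ Normal(μ,σ), so the p-quantile of ln T is μ + z_p·σ.
ln(110) = 4.7 and ln(220) = 5.394; z_{0.05} = -1.645, z_{0.25} = -0.6745.
σ = (5.394 − 4.7)/(-0.6745 − (-1.645)) = 0.714.
μ = 4.7 − (-1.645)·0.714 = 5.875.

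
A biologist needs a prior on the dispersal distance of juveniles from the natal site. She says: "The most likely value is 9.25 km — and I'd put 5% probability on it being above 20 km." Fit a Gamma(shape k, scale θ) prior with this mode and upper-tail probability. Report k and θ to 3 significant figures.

k ≈ 5.63, θ ≈ 2

Gamma(k,θ) with k>1 has mode (k−1)θ, so θ = 9.25/(k−1).
Need P(X < 20) = 0.95 with θ tied to k this way. Start at k = 2, θ = 9.25: P(X<20) ≈ 0.636.
Too low — raise k to concentrate. Iterating converges to k ≈ 5.63.
Then θ = 9.25/(5.63−1) ≈ 2.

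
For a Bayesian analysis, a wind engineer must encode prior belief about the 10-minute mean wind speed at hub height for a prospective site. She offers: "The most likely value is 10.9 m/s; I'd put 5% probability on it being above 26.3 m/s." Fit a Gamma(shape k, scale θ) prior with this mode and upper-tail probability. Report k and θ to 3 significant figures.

Gamma(k,θ) with k>1 has mode (k−1)θ, so θ = 10.9/(k−1).
Need P(X < 26.3) = 0.95 with θ tied to k this way. Start at k = 2, θ = 10.9: P(X<26.3) ≈ 0.694.
Too low — raise k to concentrate. Iterating converges to k ≈ 4.51.
Then θ = 10.9/(4.51−1) ≈ 3.1.

k ≈ 4.51, θ ≈ 3.1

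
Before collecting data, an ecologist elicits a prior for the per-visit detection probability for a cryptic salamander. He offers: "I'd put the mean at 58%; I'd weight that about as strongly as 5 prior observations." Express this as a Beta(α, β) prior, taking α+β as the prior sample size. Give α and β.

Under the effective-sample-size interpretation, Beta(α, β) has prior mean α/(α+β) and prior sample size α+β.
So α+β = 5 and α/(α+β) = 0.58, giving α = 0.58·5 = 2.9 and β = 5 − 2.9 = 2.1.

α = 2.9, β = 2.1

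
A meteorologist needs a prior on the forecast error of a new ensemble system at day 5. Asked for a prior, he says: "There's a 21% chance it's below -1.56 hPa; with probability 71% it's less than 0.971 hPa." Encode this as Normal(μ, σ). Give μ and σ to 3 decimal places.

μ = -0.059, σ = 1.861

For Normal(μ,σ), the p-quantile is μ + z_p·σ. Here z_{0.21} = -0.8064, z_{0.71} = 0.5534.
So -1.56 = μ − 0.8064σ and 0.971 = μ + 0.5534σ.
Subtracting: σ = (0.971 − -1.56)/(0.5534 − (-0.8064)) = 1.861.
Then μ = -1.56 − (-0.8064)·1.861 = -0.059.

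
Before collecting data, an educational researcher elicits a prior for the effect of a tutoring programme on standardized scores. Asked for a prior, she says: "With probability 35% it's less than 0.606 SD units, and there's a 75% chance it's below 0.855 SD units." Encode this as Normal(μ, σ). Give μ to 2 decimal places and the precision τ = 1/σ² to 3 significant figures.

The p-quantile of Normal(μ,σ) is μ + z_p·σ, with z_{0.35} = -0.3853 and z_{0.75} = 0.6745.
Eliminate σ: μ = (z₂·x₁ − z₁·x₂)/(z₂ − z₁) = (0.6745·0.606 − (-0.3853)·0.855)/1.06 = 0.70.
Then σ = (x₂ − x₁)/(z₂ − z₁) = (0.855 − 0.606)/1.06 = 0.23.
Precision τ = 1/σ² = 1/0.2349² = 18.1.

μ = 0.70, τ = 18.1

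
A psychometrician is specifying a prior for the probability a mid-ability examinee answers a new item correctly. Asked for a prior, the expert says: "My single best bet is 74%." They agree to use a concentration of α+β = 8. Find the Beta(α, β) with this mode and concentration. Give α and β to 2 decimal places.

α = 5.44, β = 2.56

For α,β > 1 the Beta mode is (α−1)/(α+β−2). With α+β = 8, the mode is (α−1)/6.
Set (α−1)/6 = 0.74 → α = 1 + 0.74·6 = 5.44.
β = 8 − α = 2.56.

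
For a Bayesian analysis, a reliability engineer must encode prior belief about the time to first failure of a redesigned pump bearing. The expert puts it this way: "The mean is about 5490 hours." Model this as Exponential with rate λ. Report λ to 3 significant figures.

λ ≈ 0.000182

Exponential mean = 1/λ, so λ = 1/5490.0 = 0.000182.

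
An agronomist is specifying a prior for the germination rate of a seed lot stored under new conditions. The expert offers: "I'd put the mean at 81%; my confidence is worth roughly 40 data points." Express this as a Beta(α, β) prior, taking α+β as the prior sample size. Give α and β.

α = 32.4, β = 7.6

Under the effective-sample-size interpretation, Beta(α, β) has prior mean α/(α+β) and prior sample size α+β.
So α+β = 40 and α/(α+β) = 0.81, giving α = 0.81·40 = 32.4 and β = 40 − 32.4 = 7.6.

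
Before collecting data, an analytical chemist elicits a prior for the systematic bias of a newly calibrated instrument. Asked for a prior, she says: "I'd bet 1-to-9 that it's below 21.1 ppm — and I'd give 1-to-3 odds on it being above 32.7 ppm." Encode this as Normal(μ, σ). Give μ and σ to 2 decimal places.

μ = 28.70, σ = 5.93

The p-quantile of Normal(μ,σ) is μ + z_p·σ, with z_{0.1} = -1.282 and z_{0.75} = 0.6745.
Eliminate σ: μ = (z₂·x₁ − z₁·x₂)/(z₂ − z₁) = (0.6745·21.1 − (-1.282)·32.7)/1.956 = 28.70.
Then σ = (x₂ − x₁)/(z₂ − z₁) = (32.7 − 21.1)/1.956 = 5.93.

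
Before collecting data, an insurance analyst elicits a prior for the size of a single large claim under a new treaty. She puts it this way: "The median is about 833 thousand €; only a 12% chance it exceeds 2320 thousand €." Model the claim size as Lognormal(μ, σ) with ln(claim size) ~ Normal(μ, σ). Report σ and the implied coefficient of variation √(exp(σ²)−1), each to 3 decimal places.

σ ≈ 0.872, CV ≈ 1.067

If T ~ Lognormal(μ,σ) then ln T ~ Normal(μ,σ), so the p-quantile of ln T is μ + z_p·σ.
ln(833) = 6.725 and ln(2320) = 7.749; z_{0.5} = 0, z_{0.88} = 1.175.
σ = (7.749 − 6.725)/(1.175 − (0)) = 0.872.
μ = 6.725 − (0)·0.872 = 6.725.
CV = √(exp(σ²)−1) = √(exp(0.7599)−1) = 1.067.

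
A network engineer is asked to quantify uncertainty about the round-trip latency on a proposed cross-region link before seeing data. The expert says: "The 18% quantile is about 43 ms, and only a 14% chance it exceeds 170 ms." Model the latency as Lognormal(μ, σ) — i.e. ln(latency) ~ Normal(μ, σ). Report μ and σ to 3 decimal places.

If T ~ Lognormal(μ,σ) then ln T ~ Normal(μ,σ), so the p-quantile of ln T is μ + z_p·σ.
ln(43) = 3.761 and ln(170) = 5.136; z_{0.18} = -0.9154, z_{0.86} = 1.08.
σ = (5.136 − 3.761)/(1.08 − (-0.9154)) = 0.689.
μ = 3.761 − (-0.9154)·0.689 = 4.392.

μ ≈ 4.392, σ ≈ 0.689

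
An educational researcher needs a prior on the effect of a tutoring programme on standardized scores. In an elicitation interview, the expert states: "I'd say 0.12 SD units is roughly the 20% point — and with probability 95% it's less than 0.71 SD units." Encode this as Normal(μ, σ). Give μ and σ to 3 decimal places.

μ = 0.320, σ = 0.237

For Normal(μ,σ), the p-quantile is μ + z_p·σ. Here z_{0.2} = -0.8416, z_{0.95} = 1.645.
So 0.12 = μ − 0.8416σ and 0.71 = μ + 1.645σ.
Subtracting: σ = (0.71 − 0.12)/(1.645 − (-0.8416)) = 0.237.
Then μ = 0.12 − (-0.8416)·0.237 = 0.320.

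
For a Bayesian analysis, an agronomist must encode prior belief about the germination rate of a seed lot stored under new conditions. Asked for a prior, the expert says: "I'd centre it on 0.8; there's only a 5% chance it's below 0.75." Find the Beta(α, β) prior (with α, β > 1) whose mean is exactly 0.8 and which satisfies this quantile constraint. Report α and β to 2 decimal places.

α ≈ 148.23, β ≈ 37.06

With mean 0.8 fixed, write α = 0.8s, β = 0.2s where s = α+β.
Need P(θ < 0.75) = 0.05 under Beta(0.8s, 0.2s). Normal approximation: (q−m)/√(m(1−m)/s) ≈ z_{0.05} = -1.64, so s ≈ 0.8·0.2·(-1.64)²/(0.75−0.8)² = 173.2.
At s = 173.2: P(θ<0.75) ≈ 0.056. Adjusting to match 0.05 gives s ≈ 185.28.
So α = 0.8·185.28 ≈ 148.23, β = 0.2·185.28 ≈ 37.06.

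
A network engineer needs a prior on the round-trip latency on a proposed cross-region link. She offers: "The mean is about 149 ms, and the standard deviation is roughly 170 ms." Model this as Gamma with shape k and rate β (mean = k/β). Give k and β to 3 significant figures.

k ≈ 0.768, β ≈ 0.00516

For Gamma(k, rate β): mean = k/β, variance = k/β², so CV = 1/√k.
CV = SD/mean = 170/149 = 1.141, hence k = 1/CV² = 0.768.
Then β = k/mean = 0.768/149 = 0.00516.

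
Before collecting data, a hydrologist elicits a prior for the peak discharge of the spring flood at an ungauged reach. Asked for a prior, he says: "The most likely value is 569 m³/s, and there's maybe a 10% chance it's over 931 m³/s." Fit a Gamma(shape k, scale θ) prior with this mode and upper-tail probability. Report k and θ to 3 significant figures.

Gamma(k,θ) with k>1 has mode (k−1)θ, so θ = 569/(k−1).
Need P(X < 931) = 0.9 with θ tied to k this way. Start at k = 2, θ = 569: P(X<931) ≈ 0.487.
Too low — raise k to concentrate. Iterating converges to k ≈ 8.77.
Then θ = 569/(8.77−1) ≈ 73.2.

k ≈ 8.77, θ ≈ 73.2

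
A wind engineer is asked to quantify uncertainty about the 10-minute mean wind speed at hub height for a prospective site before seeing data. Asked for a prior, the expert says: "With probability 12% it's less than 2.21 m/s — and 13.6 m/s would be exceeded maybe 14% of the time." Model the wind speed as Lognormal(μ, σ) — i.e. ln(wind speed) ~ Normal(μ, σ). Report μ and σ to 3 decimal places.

μ ≈ 1.740, σ ≈ 0.806

If T ~ Lognormal(μ,σ) then ln T ~ Normal(μ,σ), so the p-quantile of ln T is μ + z_p·σ.
ln(2.21) = 0.793 and ln(13.6) = 2.61; z_{0.12} = -1.175, z_{0.86} = 1.08.
σ = (2.61 − 0.793)/(1.08 − (-1.175)) = 0.806.
μ = 0.793 − (-1.175)·0.806 = 1.740.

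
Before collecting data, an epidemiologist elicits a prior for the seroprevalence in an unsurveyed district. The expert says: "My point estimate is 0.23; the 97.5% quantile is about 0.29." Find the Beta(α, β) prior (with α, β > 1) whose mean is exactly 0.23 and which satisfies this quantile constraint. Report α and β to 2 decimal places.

With mean 0.23 fixed, write α = 0.23s, β = 0.77s where s = α+β.
Need P(θ < 0.29) = 0.975 under Beta(0.23s, 0.77s). Normal approximation: (q−m)/√(m(1−m)/s) ≈ z_{0.975} = 1.96, so s ≈ 0.23·0.77·(1.96)²/(0.29−0.23)² = 189.0.
At s = 189.0: P(θ<0.29) ≈ 0.970. Adjusting to match 0.975 gives s ≈ 204.09.
So α = 0.23·204.09 ≈ 46.94, β = 0.77·204.09 ≈ 157.15.

α ≈ 46.94, β ≈ 157.15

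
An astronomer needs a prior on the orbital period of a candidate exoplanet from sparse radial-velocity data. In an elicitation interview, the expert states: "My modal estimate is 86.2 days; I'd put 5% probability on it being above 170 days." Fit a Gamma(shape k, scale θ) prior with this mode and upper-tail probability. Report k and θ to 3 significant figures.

Gamma(k,θ) with k>1 has mode (k−1)θ, so θ = 86.2/(k−1).
Need P(X < 170) = 0.95 with θ tied to k this way. Start at k = 2, θ = 86.2: P(X<170) ≈ 0.586.
Too low — raise k to concentrate. Iterating converges to k ≈ 7.01.
Then θ = 86.2/(7.01−1) ≈ 14.3.

k ≈ 7.01, θ ≈ 14.3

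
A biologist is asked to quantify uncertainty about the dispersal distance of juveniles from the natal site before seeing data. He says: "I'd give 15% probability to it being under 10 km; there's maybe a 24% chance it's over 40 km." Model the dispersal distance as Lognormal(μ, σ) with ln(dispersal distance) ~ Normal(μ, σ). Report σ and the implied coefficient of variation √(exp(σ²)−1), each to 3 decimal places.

If T ~ Lognormal(μ,σ) then ln T ~ Normal(μ,σ), so the p-quantile of ln T is μ + z_p·σ.
ln(10) = 2.303 and ln(40) = 3.689; z_{0.15} = -1.036, z_{0.76} = 0.7063.
σ = (3.689 − 2.303)/(0.7063 − (-1.036)) = 0.795.
μ = 2.303 − (-1.036)·0.795 = 3.127.
CV = √(exp(σ²)−1) = √(exp(0.6328)−1) = 0.940.

σ ≈ 0.795, CV ≈ 0.940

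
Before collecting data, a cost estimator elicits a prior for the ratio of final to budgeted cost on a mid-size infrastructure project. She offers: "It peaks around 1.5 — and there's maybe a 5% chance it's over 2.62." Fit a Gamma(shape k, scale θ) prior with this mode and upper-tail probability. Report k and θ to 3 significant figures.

k ≈ 9.97, θ ≈ 0.167

Gamma(k,θ) with k>1 has mode (k−1)θ, so θ = 1.5/(k−1).
Need P(X < 2.62) = 0.95 with θ tied to k this way. Start at k = 2, θ = 1.5: P(X<2.62) ≈ 0.521.
Too low — raise k to concentrate. Iterating converges to k ≈ 9.97.
Then θ = 1.5/(9.97−1) ≈ 0.167.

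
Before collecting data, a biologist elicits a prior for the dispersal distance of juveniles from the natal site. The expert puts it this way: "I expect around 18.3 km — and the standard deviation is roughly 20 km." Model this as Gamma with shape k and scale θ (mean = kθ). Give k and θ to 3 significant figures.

For Gamma(k, scale θ): mean = kθ, variance = kθ², so CV = 1/√k.
CV = SD/mean = 20/18.3 = 1.093, hence k = 1/CV² = 0.837.
Then θ = mean/k = 18.3/0.837 = 21.9.

k ≈ 0.837, θ ≈ 21.9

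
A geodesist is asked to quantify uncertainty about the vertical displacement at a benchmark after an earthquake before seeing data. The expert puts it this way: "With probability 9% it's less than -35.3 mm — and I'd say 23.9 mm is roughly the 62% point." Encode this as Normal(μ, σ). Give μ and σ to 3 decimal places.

μ = 12.915, σ = 35.961

The p-quantile of Normal(μ,σ) is μ + z_p·σ, with z_{0.09} = -1.341 and z_{0.62} = 0.3055.
Eliminate σ: μ = (z₂·x₁ − z₁·x₂)/(z₂ − z₁) = (0.3055·-35.3 − (-1.341)·23.9)/1.646 = 12.915.
Then σ = (x₂ − x₁)/(z₂ − z₁) = (23.9 − -35.3)/1.646 = 35.961.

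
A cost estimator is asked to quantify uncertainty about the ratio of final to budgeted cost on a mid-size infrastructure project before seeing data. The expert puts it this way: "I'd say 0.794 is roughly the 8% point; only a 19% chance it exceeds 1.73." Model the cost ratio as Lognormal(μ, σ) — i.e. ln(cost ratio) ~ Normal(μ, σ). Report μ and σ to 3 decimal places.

If T ~ Lognormal(μ,σ) then ln T ~ Normal(μ,σ), so the p-quantile of ln T is μ + z_p·σ.
ln(0.794) = -0.2307 and ln(1.73) = 0.5481; z_{0.08} = -1.405, z_{0.81} = 0.8779.
σ = (0.5481 − -0.2307)/(0.8779 − (-1.405)) = 0.341.
μ = -0.2307 − (-1.405)·0.341 = 0.249.

μ ≈ 0.249, σ ≈ 0.341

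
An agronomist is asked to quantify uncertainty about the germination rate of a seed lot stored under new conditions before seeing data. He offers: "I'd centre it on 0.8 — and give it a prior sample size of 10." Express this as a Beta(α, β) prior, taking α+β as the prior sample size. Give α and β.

α = 8, β = 2

Under the effective-sample-size interpretation, Beta(α, β) has prior mean α/(α+β) and prior sample size α+β.
So α+β = 10 and α/(α+β) = 0.8, giving α = 0.8·10 = 8 and β = 10 − 8 = 2.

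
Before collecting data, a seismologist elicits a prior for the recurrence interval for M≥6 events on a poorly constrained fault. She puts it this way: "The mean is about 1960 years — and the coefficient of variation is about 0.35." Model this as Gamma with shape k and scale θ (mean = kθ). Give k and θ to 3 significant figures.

For Gamma(k, scale θ): mean = kθ, variance = kθ², so CV = 1/√k.
CV = 0.35, hence k = 1/CV² = 8.16.
Then θ = mean/k = 1960/8.16 = 240.

k ≈ 8.16, θ ≈ 240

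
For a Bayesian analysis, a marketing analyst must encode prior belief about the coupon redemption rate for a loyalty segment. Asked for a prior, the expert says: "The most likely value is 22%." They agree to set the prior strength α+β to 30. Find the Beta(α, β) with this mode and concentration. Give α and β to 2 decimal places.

For α,β > 1 the Beta mode is (α−1)/(α+β−2). With α+β = 30, the mode is (α−1)/28.
Set (α−1)/28 = 0.22 → α = 1 + 0.22·28 = 7.16.
β = 30 − α = 22.84.

α = 7.16, β = 22.84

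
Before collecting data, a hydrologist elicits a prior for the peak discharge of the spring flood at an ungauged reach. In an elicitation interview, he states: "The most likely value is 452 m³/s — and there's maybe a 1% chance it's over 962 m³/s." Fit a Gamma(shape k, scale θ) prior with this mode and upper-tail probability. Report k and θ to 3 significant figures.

Gamma(k,θ) with k>1 has mode (k−1)θ, so θ = 452/(k−1).
Need P(X < 962) = 0.99 with θ tied to k this way. Start at k = 2, θ = 452: P(X<962) ≈ 0.628.
Too low — raise k to concentrate. Iterating converges to k ≈ 9.51.
Then θ = 452/(9.51−1) ≈ 53.1.

k ≈ 9.51, θ ≈ 53.1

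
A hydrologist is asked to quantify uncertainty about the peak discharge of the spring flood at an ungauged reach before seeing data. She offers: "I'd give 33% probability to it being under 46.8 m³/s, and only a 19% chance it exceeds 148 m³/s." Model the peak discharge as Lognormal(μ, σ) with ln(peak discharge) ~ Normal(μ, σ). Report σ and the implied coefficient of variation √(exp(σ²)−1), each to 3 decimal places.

σ ≈ 0.874, CV ≈ 1.070

If T ~ Lognormal(μ,σ) then ln T ~ Normal(μ,σ), so the p-quantile of ln T is μ + z_p·σ.
ln(46.8) = 3.846 and ln(148) = 4.997; z_{0.33} = -0.4399, z_{0.81} = 0.8779.
σ = (4.997 − 3.846)/(0.8779 − (-0.4399)) = 0.874.
μ = 3.846 − (-0.4399)·0.874 = 4.230.
CV = √(exp(σ²)−1) = √(exp(0.7633)−1) = 1.070.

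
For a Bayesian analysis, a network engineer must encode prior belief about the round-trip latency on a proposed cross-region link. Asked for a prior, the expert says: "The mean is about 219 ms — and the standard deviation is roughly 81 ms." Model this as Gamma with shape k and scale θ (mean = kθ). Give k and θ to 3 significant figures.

k ≈ 7.31, θ ≈ 30

For Gamma(k, scale θ): mean = kθ, variance = kθ², so CV = 1/√k.
CV = SD/mean = 81/219 = 0.3699, hence k = 1/CV² = 7.31.
Then θ = mean/k = 219/7.31 = 30.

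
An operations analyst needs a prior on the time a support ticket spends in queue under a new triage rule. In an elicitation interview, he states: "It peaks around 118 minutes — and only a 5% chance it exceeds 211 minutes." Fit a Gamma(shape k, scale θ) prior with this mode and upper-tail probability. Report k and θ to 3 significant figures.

Gamma(k,θ) with k>1 has mode (k−1)θ, so θ = 118/(k−1).
Need P(X < 211) = 0.95 with θ tied to k this way. Start at k = 2, θ = 118: P(X<211) ≈ 0.534.
Too low — raise k to concentrate. Iterating converges to k ≈ 9.25.
Then θ = 118/(9.25−1) ≈ 14.3.

k ≈ 9.25, θ ≈ 14.3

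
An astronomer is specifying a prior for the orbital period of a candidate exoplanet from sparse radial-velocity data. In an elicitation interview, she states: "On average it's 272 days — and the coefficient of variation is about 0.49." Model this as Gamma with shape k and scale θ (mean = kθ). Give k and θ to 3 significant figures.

For Gamma(k, scale θ): mean = kθ, variance = kθ², so CV = 1/√k.
CV = 0.49, hence k = 1/CV² = 4.16.
Then θ = mean/k = 272/4.16 = 65.3.

k ≈ 4.16, θ ≈ 65.3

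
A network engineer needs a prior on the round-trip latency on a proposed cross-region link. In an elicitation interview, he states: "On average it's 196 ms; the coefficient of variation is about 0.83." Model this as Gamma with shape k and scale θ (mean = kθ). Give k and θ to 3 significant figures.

k ≈ 1.45, θ ≈ 135

For Gamma(k, scale θ): mean = kθ, variance = kθ², so CV = 1/√k.
CV = 0.83, hence k = 1/CV² = 1.45.
Then θ = mean/k = 196/1.45 = 135.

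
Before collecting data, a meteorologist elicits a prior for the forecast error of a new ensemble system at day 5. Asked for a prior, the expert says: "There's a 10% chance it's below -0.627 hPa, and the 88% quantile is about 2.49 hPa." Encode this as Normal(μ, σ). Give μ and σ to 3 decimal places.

The p-quantile of Normal(μ,σ) is μ + z_p·σ, with z_{0.1} = -1.282 and z_{0.88} = 1.175.
Eliminate σ: μ = (z₂·x₁ − z₁·x₂)/(z₂ − z₁) = (1.175·-0.627 − (-1.282)·2.49)/2.457 = 0.999.
Then σ = (x₂ − x₁)/(z₂ − z₁) = (2.49 − -0.627)/2.457 = 1.269.

μ = 0.999, σ = 1.269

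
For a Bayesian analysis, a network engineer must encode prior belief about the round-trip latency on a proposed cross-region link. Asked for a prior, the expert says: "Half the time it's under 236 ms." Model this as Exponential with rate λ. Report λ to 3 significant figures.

Exponential median = ln 2 / λ, so λ = ln 2 / 236.0 = 0.00294.

λ ≈ 0.00294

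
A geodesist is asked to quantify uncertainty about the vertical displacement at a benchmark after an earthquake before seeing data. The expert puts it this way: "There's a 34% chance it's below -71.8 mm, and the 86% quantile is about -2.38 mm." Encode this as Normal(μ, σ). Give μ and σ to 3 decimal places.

For Normal(μ,σ), the p-quantile is μ + z_p·σ. Here z_{0.34} = -0.4125, z_{0.86} = 1.08.
So -71.8 = μ − 0.4125σ and -2.38 = μ + 1.08σ.
Subtracting: σ = (-2.38 − -71.8)/(1.08 − (-0.4125)) = 46.504.
Then μ = -71.8 − (-0.4125)·46.504 = -52.619.

μ = -52.619, σ = 46.504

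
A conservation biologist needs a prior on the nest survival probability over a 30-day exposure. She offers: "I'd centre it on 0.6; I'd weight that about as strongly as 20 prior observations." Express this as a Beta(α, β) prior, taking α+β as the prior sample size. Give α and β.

α = 12, β = 8

Under the effective-sample-size interpretation, Beta(α, β) has prior mean α/(α+β) and prior sample size α+β.
So α+β = 20 and α/(α+β) = 0.6, giving α = 0.6·20 = 12 and β = 20 − 12 = 8.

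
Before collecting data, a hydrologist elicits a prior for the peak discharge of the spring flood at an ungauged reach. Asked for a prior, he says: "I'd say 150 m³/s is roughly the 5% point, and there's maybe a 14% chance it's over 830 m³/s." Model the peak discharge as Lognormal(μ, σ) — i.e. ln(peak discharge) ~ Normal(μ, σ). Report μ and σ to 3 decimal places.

μ ≈ 6.043, σ ≈ 0.628

If T ~ Lognormal(μ,σ) then ln T ~ Normal(μ,σ), so the p-quantile of ln T is μ + z_p·σ.
ln(150) = 5.011 and ln(830) = 6.721; z_{0.05} = -1.645, z_{0.86} = 1.08.
σ = (6.721 − 5.011)/(1.08 − (-1.645)) = 0.628.
μ = 5.011 − (-1.645)·0.628 = 6.043.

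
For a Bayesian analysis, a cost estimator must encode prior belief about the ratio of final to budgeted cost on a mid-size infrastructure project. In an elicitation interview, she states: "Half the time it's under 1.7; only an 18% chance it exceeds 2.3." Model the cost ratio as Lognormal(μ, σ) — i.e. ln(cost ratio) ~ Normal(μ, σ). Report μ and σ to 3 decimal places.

If T ~ Lognormal(μ,σ) then ln T ~ Normal(μ,σ), so the p-quantile of ln T is μ + z_p·σ.
ln(1.7) = 0.5306 and ln(2.3) = 0.8329; z_{0.5} = 0, z_{0.82} = 0.9154.
σ = (0.8329 − 0.5306)/(0.9154 − (0)) = 0.330.
μ = 0.5306 − (0)·0.330 = 0.531.

μ ≈ 0.531, σ ≈ 0.330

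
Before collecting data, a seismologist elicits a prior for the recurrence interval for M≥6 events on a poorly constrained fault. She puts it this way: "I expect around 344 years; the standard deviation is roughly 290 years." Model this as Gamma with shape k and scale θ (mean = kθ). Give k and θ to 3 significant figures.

k ≈ 1.41, θ ≈ 244

For Gamma(k, scale θ): mean = kθ, variance = kθ², so CV = 1/√k.
CV = SD/mean = 290/344 = 0.843, hence k = 1/CV² = 1.41.
Then θ = mean/k = 344/1.41 = 244.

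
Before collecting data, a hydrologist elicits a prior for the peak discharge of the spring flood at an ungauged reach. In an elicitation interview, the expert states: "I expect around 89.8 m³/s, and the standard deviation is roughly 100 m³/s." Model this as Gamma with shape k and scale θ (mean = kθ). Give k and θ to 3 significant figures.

k ≈ 0.806, θ ≈ 111

For Gamma(k, scale θ): mean = kθ, variance = kθ², so CV = 1/√k.
CV = SD/mean = 100/89.8 = 1.114, hence k = 1/CV² = 0.806.
Then θ = mean/k = 89.8/0.806 = 111.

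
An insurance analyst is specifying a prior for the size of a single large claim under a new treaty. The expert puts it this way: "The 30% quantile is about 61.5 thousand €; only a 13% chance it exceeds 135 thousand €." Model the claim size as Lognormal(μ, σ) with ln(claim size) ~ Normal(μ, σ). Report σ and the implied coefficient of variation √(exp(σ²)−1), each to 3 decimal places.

If T ~ Lognormal(μ,σ) then ln T ~ Normal(μ,σ), so the p-quantile of ln T is μ + z_p·σ.
ln(61.5) = 4.119 and ln(135) = 4.905; z_{0.3} = -0.5244, z_{0.87} = 1.126.
σ = (4.905 − 4.119)/(1.126 − (-0.5244)) = 0.476.
μ = 4.119 − (-0.5244)·0.476 = 4.369.
CV = √(exp(σ²)−1) = √(exp(0.2268)−1) = 0.505.

σ ≈ 0.476, CV ≈ 0.505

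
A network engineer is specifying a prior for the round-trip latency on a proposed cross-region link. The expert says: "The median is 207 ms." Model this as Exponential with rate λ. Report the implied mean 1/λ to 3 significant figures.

mean ≈ 299 ms

Exponential median = ln 2 / λ, so λ = ln 2 / 207.0 = 0.00335.
Mean = 1/λ = 299 ms.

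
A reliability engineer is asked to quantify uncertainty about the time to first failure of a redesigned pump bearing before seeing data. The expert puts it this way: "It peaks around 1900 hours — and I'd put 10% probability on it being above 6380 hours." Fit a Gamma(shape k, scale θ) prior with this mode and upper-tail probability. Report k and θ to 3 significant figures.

k ≈ 2.28, θ ≈ 1480

Gamma(k,θ) with k>1 has mode (k−1)θ, so θ = 1900/(k−1).
Need P(X < 6380) = 0.9 with θ tied to k this way. Start at k = 2, θ = 1900: P(X<6380) ≈ 0.848.
Too low — raise k to concentrate. Iterating converges to k ≈ 2.28.
Then θ = 1900/(2.28−1) ≈ 1480.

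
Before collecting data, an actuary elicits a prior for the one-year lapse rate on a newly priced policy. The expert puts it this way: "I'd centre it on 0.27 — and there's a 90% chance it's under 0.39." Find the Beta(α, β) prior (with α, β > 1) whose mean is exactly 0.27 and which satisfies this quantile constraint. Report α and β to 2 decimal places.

With mean 0.27 fixed, write α = 0.27s, β = 0.73s where s = α+β.
Need P(θ < 0.39) = 0.9 under Beta(0.27s, 0.73s). Normal approximation: (q−m)/√(m(1−m)/s) ≈ z_{0.9} = 1.28, so s ≈ 0.27·0.73·(1.28)²/(0.39−0.27)² = 22.5.
At s = 22.5: P(θ<0.39) ≈ 0.895. Adjusting to match 0.9 gives s ≈ 23.57.
So α = 0.27·23.57 ≈ 6.36, β = 0.73·23.57 ≈ 17.20.

α ≈ 6.36, β ≈ 17.20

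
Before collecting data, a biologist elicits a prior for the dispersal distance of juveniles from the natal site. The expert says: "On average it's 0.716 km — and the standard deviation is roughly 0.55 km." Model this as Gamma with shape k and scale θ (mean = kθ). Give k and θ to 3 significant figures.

k ≈ 1.69, θ ≈ 0.422

For Gamma(k, scale θ): mean = kθ, variance = kθ², so CV = 1/√k.
CV = SD/mean = 0.55/0.716 = 0.7682, hence k = 1/CV² = 1.69.
Then θ = mean/k = 0.716/1.69 = 0.422.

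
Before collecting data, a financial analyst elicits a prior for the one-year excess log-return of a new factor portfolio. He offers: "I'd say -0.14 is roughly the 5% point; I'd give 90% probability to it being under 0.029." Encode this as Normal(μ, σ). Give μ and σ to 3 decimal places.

The p-quantile of Normal(μ,σ) is μ + z_p·σ, with z_{0.05} = -1.645 and z_{0.9} = 1.282.
Eliminate σ: μ = (z₂·x₁ − z₁·x₂)/(z₂ − z₁) = (1.282·-0.14 − (-1.645)·0.029)/2.926 = -0.045.
Then σ = (x₂ − x₁)/(z₂ − z₁) = (0.029 − -0.14)/2.926 = 0.058.

μ = -0.045, σ = 0.058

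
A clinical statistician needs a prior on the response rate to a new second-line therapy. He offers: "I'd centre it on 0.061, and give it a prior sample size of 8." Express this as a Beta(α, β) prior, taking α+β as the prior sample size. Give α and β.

Under the effective-sample-size interpretation, Beta(α, β) has prior mean α/(α+β) and prior sample size α+β.
So α+β = 8 and α/(α+β) = 0.061, giving α = 0.061·8 = 0.488 and β = 8 − 0.488 = 7.512.

α = 0.488, β = 7.512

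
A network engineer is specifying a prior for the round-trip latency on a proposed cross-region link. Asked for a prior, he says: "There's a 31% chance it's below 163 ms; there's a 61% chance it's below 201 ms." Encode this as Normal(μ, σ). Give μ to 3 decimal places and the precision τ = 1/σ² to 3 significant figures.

The p-quantile of Normal(μ,σ) is μ + z_p·σ, with z_{0.31} = -0.4959 and z_{0.61} = 0.2793.
Eliminate σ: μ = (z₂·x₁ − z₁·x₂)/(z₂ − z₁) = (0.2793·163 − (-0.4959)·201)/0.7752 = 187.307.
Then σ = (x₂ − x₁)/(z₂ − z₁) = (201 − 163)/0.7752 = 49.022.
Precision τ = 1/σ² = 1/49.02² = 0.000416.

μ = 187.307, τ = 0.000416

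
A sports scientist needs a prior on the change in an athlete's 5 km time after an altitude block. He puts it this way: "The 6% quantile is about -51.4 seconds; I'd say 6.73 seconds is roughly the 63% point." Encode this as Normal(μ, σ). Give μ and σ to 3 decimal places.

The p-quantile of Normal(μ,σ) is μ + z_p·σ, with z_{0.06} = -1.555 and z_{0.63} = 0.3319.
Eliminate σ: μ = (z₂·x₁ − z₁·x₂)/(z₂ − z₁) = (0.3319·-51.4 − (-1.555)·6.73)/1.887 = -3.495.
Then σ = (x₂ − x₁)/(z₂ − z₁) = (6.73 − -51.4)/1.887 = 30.812.

μ = -3.495, σ = 30.812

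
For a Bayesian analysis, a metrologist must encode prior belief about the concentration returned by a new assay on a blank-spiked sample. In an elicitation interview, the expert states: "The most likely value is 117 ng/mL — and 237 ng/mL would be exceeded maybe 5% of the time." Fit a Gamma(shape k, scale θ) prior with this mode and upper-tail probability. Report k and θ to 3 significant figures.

Gamma(k,θ) with k>1 has mode (k−1)θ, so θ = 117/(k−1).
Need P(X < 237) = 0.95 with θ tied to k this way. Start at k = 2, θ = 117: P(X<237) ≈ 0.601.
Too low — raise k to concentrate. Iterating converges to k ≈ 6.56.
Then θ = 117/(6.56−1) ≈ 21.1.

k ≈ 6.56, θ ≈ 21.1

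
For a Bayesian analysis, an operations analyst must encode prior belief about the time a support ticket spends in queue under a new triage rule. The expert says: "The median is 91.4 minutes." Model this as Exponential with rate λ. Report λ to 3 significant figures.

λ ≈ 0.00758

Exponential median = ln 2 / λ, so λ = ln 2 / 91.4 = 0.00758.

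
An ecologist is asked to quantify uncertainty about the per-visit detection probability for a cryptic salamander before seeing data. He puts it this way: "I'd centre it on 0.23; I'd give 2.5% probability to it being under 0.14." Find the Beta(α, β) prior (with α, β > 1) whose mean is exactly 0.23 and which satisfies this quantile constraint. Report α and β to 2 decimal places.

With mean 0.23 fixed, write α = 0.23s, β = 0.77s where s = α+β.
Need P(θ < 0.14) = 0.025 under Beta(0.23s, 0.77s). Normal approximation: (q−m)/√(m(1−m)/s) ≈ z_{0.025} = -1.96, so s ≈ 0.23·0.77·(-1.96)²/(0.14−0.23)² = 84.0.
At s = 84.0: P(θ<0.14) ≈ 0.016. Adjusting to match 0.025 gives s ≈ 70.16.
So α = 0.23·70.16 ≈ 16.14, β = 0.77·70.16 ≈ 54.02.

α ≈ 16.14, β ≈ 54.02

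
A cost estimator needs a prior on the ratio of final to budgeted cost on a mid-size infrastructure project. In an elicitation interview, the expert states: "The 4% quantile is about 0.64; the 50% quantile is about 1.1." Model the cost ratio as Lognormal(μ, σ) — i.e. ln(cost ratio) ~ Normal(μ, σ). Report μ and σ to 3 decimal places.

μ ≈ 0.095, σ ≈ 0.309

If T ~ Lognormal(μ,σ) then ln T ~ Normal(μ,σ), so the p-quantile of ln T is μ + z_p·σ.
ln(0.64) = -0.4463 and ln(1.1) = 0.09531; z_{0.04} = -1.751, z_{0.5} = 0.
σ = (0.09531 − -0.4463)/(0 − (-1.751)) = 0.309.
μ = -0.4463 − (-1.751)·0.309 = 0.095.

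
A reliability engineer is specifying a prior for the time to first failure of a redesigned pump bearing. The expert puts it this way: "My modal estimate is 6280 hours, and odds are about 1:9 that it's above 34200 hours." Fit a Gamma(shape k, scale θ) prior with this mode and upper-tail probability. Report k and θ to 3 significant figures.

k ≈ 1.6, θ ≈ 10400

Gamma(k,θ) with k>1 has mode (k−1)θ, so θ = 6280/(k−1).
Need P(X < 34200) = 0.9 with θ tied to k this way. Start at k = 2, θ = 6280: P(X<34200) ≈ 0.972.
Too high — lower k to spread out. Iterating converges to k ≈ 1.6.
Then θ = 6280/(1.6−1) ≈ 10400.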